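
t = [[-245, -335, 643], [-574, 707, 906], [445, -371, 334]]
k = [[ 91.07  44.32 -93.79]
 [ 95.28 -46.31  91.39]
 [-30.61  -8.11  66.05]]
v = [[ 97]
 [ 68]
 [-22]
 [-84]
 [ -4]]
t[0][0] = -245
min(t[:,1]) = -371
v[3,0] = -84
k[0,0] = 91.07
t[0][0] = -245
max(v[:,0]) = 97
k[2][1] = -8.11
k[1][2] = 91.39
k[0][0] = 91.07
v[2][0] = -22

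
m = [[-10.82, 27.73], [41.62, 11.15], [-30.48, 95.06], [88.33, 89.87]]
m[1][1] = 11.15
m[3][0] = 88.33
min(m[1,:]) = 11.15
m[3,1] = 89.87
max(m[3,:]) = 89.87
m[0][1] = 27.73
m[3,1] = 89.87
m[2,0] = -30.48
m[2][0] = -30.48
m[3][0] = 88.33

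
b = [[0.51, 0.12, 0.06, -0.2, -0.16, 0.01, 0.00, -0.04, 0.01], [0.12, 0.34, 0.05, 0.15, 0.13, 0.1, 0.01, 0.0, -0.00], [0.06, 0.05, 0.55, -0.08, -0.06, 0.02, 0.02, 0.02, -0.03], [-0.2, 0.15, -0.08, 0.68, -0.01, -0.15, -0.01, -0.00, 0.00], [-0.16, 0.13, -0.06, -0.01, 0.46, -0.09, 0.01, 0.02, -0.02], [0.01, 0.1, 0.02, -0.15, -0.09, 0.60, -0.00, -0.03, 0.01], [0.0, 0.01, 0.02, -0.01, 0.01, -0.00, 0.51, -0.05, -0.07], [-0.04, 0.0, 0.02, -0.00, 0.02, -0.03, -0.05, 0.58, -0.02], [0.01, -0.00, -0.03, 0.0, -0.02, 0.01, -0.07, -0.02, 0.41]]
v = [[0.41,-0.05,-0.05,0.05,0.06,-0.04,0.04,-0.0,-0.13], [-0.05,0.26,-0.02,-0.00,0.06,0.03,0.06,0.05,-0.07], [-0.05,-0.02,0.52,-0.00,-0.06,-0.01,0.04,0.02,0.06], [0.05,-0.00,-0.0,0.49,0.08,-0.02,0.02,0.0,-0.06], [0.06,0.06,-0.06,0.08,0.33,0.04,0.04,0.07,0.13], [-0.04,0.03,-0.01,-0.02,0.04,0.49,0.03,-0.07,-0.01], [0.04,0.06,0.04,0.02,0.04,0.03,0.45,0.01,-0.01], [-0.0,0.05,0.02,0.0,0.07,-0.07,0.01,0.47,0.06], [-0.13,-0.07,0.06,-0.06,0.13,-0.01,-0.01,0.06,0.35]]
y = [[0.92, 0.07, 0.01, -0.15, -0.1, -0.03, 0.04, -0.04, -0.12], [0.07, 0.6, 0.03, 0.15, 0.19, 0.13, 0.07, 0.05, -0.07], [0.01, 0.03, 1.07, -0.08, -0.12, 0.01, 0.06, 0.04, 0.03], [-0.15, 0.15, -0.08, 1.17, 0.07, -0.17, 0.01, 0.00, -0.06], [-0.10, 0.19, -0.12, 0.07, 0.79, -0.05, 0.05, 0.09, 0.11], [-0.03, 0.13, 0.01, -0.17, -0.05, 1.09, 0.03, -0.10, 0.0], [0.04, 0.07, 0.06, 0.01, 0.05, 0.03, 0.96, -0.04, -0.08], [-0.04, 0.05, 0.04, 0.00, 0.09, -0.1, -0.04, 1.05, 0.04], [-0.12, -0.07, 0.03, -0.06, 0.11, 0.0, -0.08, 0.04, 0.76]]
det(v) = 0.00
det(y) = 0.31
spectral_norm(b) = 0.94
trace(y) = 8.41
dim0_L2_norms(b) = [0.59, 0.43, 0.57, 0.74, 0.52, 0.63, 0.52, 0.59, 0.42]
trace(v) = 3.77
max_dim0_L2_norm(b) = 0.74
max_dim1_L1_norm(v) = 0.88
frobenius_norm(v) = 1.36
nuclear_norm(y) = 8.41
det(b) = 0.00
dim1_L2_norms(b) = [0.59, 0.43, 0.57, 0.74, 0.52, 0.63, 0.52, 0.59, 0.42]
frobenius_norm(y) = 2.94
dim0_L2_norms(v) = [0.45, 0.29, 0.53, 0.5, 0.39, 0.5, 0.46, 0.49, 0.41]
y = b + v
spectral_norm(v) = 0.63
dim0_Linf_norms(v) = [0.41, 0.26, 0.52, 0.49, 0.33, 0.49, 0.45, 0.47, 0.35]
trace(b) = 4.64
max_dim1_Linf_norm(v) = 0.52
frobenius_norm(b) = 1.69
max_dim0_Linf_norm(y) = 1.17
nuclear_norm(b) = 4.64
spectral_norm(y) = 1.41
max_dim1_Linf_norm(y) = 1.17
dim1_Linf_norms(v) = [0.41, 0.26, 0.52, 0.49, 0.33, 0.49, 0.45, 0.47, 0.35]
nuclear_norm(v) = 3.77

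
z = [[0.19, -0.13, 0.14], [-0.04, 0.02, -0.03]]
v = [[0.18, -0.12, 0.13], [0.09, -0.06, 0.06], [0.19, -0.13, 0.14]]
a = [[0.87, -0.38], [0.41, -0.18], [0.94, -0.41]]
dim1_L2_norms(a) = [0.95, 0.45, 1.03]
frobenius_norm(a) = 1.47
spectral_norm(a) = 1.47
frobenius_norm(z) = 0.27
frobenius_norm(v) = 0.39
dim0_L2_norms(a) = [1.34, 0.59]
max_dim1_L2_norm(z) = 0.27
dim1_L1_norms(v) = [0.43, 0.21, 0.46]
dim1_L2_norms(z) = [0.27, 0.05]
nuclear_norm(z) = 0.28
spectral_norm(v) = 0.39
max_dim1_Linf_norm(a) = 0.94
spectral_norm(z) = 0.27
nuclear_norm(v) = 0.40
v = a @ z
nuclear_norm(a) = 1.47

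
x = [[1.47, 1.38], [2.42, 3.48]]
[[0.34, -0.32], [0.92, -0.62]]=x @ [[-0.05,  -0.14], [0.3,  -0.08]]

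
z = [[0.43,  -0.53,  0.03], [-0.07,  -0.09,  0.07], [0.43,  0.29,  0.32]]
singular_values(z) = [0.69, 0.6, 0.12]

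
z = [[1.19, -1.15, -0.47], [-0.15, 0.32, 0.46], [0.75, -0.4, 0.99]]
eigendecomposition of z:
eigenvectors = [[-0.28-0.61j,-0.28+0.61j,0.65+0.00j], [(-0.13+0.21j),-0.13-0.21j,(0.73+0j)], [(-0.7+0j),-0.70-0.00j,-0.21+0.00j]]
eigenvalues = [(1.22+0.78j), (1.22-0.78j), (0.05+0j)]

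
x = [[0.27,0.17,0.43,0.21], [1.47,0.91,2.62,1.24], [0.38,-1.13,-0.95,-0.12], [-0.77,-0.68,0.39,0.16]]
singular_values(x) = [3.56, 1.19, 1.09, 0.0]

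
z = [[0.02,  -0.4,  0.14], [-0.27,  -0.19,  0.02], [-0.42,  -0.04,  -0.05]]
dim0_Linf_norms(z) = [0.42, 0.4, 0.14]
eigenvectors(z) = [[-0.42, -0.37, -0.18], [-0.62, 0.38, 0.32], [-0.67, 0.85, 0.93]]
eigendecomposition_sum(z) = [[-0.1, -0.24, 0.06], [-0.15, -0.35, 0.09], [-0.16, -0.38, 0.10]] + [[0.13,-0.18,0.09], [-0.13,0.19,-0.09], [-0.3,0.42,-0.20]] + [[-0.01, 0.02, -0.01],[0.01, -0.03, 0.02],[0.04, -0.08, 0.05]]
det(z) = -0.00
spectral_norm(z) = 0.54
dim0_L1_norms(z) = [0.71, 0.63, 0.21]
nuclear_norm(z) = 0.97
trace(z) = -0.22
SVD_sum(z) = [[-0.18, -0.13, 0.01], [-0.27, -0.19, 0.02], [-0.3, -0.21, 0.02]] + [[0.20, -0.27, 0.12], [-0.0, 0.0, -0.0], [-0.12, 0.17, -0.08]] + [[-0.0, 0.0, 0.00], [0.0, -0.00, -0.0], [-0.0, 0.00, 0.00]]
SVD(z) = [[0.41, -0.85, 0.32], [0.61, 0.00, -0.79], [0.67, 0.52, 0.52]] @ diag([0.5387845486327686, 0.42379472880479946, 0.0030394064963941555]) @ [[-0.82, -0.57, 0.07], [-0.56, 0.76, -0.34], [-0.15, 0.32, 0.94]]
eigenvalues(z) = [-0.35, 0.11, 0.02]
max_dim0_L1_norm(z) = 0.71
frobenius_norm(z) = 0.69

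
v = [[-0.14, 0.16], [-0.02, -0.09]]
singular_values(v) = [0.22, 0.07]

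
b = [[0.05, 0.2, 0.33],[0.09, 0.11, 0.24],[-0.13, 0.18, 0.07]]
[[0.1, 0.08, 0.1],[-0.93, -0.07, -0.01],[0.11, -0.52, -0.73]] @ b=[[-0.0, 0.05, 0.06],[-0.05, -0.20, -0.32],[0.05, -0.17, -0.14]]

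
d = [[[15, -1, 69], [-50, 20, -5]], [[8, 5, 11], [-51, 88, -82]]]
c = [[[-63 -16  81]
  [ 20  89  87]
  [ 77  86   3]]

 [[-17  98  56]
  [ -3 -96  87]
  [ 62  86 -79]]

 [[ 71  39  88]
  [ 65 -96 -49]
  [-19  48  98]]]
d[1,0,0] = 8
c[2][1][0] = 65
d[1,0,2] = 11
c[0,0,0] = -63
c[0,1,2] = 87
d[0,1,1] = 20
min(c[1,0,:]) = -17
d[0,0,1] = -1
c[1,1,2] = 87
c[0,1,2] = 87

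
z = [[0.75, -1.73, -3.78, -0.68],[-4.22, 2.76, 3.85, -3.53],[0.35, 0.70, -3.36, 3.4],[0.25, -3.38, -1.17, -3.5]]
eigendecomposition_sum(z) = [[(1.06+0j), -1.14+0.00j, (-1.01-0j), -0.02+0.00j], [(-3.95+0j), 4.24-0.00j, 3.76+0.00j, 0.06-0.00j], [0.35+0.00j, -0.38+0.00j, -0.33-0.00j, -0.01+0.00j], [(1.56+0j), -1.68+0.00j, (-1.49-0j), -0.02+0.00j]] + [[0.37+0.00j, -0.04+0.00j, -0.30+0.00j, (-0.27+0j)], [0.49+0.00j, -0.05+0.00j, (-0.4+0j), -0.36+0.00j], [-0.16+0.00j, 0.02-0.00j, 0.13-0.00j, 0.12-0.00j], [(-0.33+0j), 0.03-0.00j, 0.27-0.00j, 0.24-0.00j]] + [[(-0.34+1.87j),(-0.28+2.83j),-1.24+1.67j,-0.20+5.51j], [(-0.38-1.27j),-0.72-1.85j,(0.24-1.43j),-1.61-3.49j], [(0.08+3.41j),(0.53+5.08j),(-1.58+3.39j),1.64+9.78j], [(-0.49-1.05j),(-0.87-1.51j),(0.03-1.27j),-1.86-2.83j]] + [[-0.34-1.87j,(-0.28-2.83j),(-1.24-1.67j),-0.20-5.51j],[-0.38+1.27j,-0.72+1.85j,0.24+1.43j,-1.61+3.49j],[0.08-3.41j,(0.53-5.08j),-1.58-3.39j,(1.64-9.78j)],[(-0.49+1.05j),-0.87+1.51j,0.03+1.27j,-1.86+2.83j]]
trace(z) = -3.35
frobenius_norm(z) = 10.94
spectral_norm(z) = 8.68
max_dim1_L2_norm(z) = 7.26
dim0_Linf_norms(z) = [4.22, 3.38, 3.85, 3.53]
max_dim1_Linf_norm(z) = 4.22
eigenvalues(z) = [(4.95+0j), (0.69+0j), (-4.49+0.58j), (-4.49-0.58j)]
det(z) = 70.04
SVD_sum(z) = [[1.44, -1.01, -2.26, 1.47], [-3.16, 2.23, 4.96, -3.24], [1.72, -1.21, -2.70, 1.76], [0.18, -0.12, -0.28, 0.18]] + [[0.13, -1.44, -0.41, -1.75], [0.00, -0.02, -0.0, -0.02], [-0.13, 1.50, 0.43, 1.82], [0.28, -3.11, -0.89, -3.78]] + [[-1.01, 0.54, -1.06, -0.27], [-1.05, 0.56, -1.10, -0.28], [-1.08, 0.58, -1.13, -0.29], [-0.04, 0.02, -0.05, -0.01]] + [[0.19, 0.19, -0.05, -0.13], [-0.01, -0.01, 0.0, 0.01], [-0.16, -0.16, 0.04, 0.11], [-0.16, -0.16, 0.04, 0.11]]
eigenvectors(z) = [[(-0.24+0j), 0.52+0.00j, 0.43+0.09j, 0.43-0.09j], [(0.9+0j), 0.69+0.00j, (-0.3+0.08j), (-0.3-0.08j)], [(-0.08+0j), (-0.22+0j), (0.8+0j), (0.8-0j)], [(-0.36+0j), (-0.46+0j), -0.25+0.11j, -0.25-0.11j]]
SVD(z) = [[-0.37, 0.39, 0.56, -0.64], [0.81, 0.00, 0.58, 0.03], [-0.44, -0.4, 0.6, 0.54], [-0.05, 0.83, 0.02, 0.55]] @ diag([8.678347143821815, 5.99726375416287, 2.8422588650718965, 0.4734795225183735]) @ [[-0.45, 0.32, 0.70, -0.46], [0.06, -0.62, -0.18, -0.76], [-0.64, 0.34, -0.67, -0.17], [-0.63, -0.63, 0.17, 0.43]]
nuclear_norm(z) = 17.99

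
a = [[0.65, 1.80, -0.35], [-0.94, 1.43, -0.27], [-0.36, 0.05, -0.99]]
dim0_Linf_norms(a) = [0.94, 1.8, 0.99]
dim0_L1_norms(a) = [1.95, 3.28, 1.61]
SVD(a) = [[-0.76, -0.58, -0.29], [-0.64, 0.57, 0.51], [-0.13, 0.58, -0.81]] @ diag([2.359210290256534, 1.2558942087044171, 0.8691700310585881]) @ [[0.07, -0.97, 0.24], [-0.9, -0.17, -0.41], [-0.44, 0.19, 0.88]]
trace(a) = 1.09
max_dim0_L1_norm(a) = 3.28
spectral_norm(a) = 2.36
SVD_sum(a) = [[-0.12,1.73,-0.43],[-0.10,1.46,-0.36],[-0.02,0.30,-0.07]] + [[0.66, 0.12, 0.30], [-0.64, -0.12, -0.30], [-0.65, -0.12, -0.3]] + [[0.11,  -0.05,  -0.22], [-0.2,  0.08,  0.39], [0.31,  -0.13,  -0.62]]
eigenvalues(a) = [(1.05+1.21j), (1.05-1.21j), (-1.01+0j)]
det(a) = -2.58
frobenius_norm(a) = 2.81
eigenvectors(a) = [[(0.81+0j), (0.81-0j), 0.06+0.00j], [0.16+0.56j, (0.16-0.56j), 0.13+0.00j], [(-0.1+0.07j), -0.10-0.07j, (0.99+0j)]]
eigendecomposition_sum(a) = [[0.33+0.76j,(0.9-0.77j),-0.14+0.06j], [(-0.46+0.38j),0.71+0.46j,-0.07-0.09j], [-0.11-0.06j,(-0.04+0.17j),0.01-0.02j]] + [[(0.33-0.76j), 0.90+0.77j, (-0.14-0.06j)], [(-0.46-0.38j), 0.71-0.46j, -0.07+0.09j], [-0.11+0.06j, -0.04-0.17j, 0.01+0.02j]] + [[-0.01+0.00j, (0.01-0j), (-0.06+0j)], [-0.02+0.00j, 0.02-0.00j, -0.14+0.00j], [-0.15+0.00j, (0.13-0j), -1.01+0.00j]]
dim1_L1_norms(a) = [2.8, 2.64, 1.4]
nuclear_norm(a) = 4.48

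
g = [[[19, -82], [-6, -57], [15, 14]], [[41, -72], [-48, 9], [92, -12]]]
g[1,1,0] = -48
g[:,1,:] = [[-6, -57], [-48, 9]]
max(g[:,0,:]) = 41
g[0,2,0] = 15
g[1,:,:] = [[41, -72], [-48, 9], [92, -12]]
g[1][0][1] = -72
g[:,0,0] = [19, 41]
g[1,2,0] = 92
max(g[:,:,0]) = 92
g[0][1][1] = -57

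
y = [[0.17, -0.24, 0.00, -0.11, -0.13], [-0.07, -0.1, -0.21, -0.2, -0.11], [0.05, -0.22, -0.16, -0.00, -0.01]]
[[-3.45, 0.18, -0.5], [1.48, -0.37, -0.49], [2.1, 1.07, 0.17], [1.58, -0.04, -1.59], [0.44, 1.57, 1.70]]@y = [[-0.62, 0.92, 0.04, 0.34, 0.43], [0.25, -0.21, 0.16, -0.09, -0.15], [0.29, -0.65, -0.25, -0.45, -0.39], [0.19, -0.03, 0.26, -0.17, -0.19], [0.05, -0.64, -0.60, -0.36, -0.25]]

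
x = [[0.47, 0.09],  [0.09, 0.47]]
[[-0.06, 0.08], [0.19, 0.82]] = x@[[-0.21, -0.18],[0.45, 1.78]]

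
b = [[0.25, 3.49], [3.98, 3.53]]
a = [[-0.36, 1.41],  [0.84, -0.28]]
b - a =[[0.61,2.08], [3.14,3.81]]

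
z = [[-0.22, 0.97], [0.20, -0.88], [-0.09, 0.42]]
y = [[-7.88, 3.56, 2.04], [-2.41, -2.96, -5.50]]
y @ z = [[2.26, -9.92], [0.43, -2.04]]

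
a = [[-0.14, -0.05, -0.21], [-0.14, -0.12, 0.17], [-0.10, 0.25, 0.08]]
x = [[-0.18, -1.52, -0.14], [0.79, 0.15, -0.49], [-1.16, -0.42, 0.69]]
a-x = [[0.04,1.47,-0.07], [-0.93,-0.27,0.66], [1.06,0.67,-0.61]]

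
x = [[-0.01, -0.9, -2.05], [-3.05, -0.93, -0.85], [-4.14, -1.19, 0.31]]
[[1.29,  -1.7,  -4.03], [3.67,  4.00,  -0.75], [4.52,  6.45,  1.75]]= x @ [[-0.88, -1.61, -0.34], [-0.81, 0.36, 0.20], [-0.27, 0.68, 1.88]]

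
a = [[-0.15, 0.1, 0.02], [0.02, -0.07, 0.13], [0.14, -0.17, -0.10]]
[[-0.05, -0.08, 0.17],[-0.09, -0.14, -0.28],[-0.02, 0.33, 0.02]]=a @ [[1.08, -0.75, -1.44], [1.14, -1.54, -0.11], [-0.25, -1.77, -1.99]]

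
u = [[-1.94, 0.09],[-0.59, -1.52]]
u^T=[[-1.94, -0.59],[0.09, -1.52]]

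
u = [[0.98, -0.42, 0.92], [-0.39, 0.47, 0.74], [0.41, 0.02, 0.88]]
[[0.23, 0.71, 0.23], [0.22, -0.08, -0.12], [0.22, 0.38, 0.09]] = u @ [[-0.23, 0.51, 0.32], [-0.3, -0.07, 0.08], [0.36, 0.20, -0.05]]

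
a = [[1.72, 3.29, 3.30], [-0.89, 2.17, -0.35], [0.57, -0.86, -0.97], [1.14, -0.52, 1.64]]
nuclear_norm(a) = 8.95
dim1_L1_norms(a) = [8.31, 3.41, 2.4, 3.3]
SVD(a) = [[-0.94, 0.05, -0.24],  [-0.18, -0.77, -0.04],  [0.20, 0.17, -0.94],  [-0.21, 0.61, 0.23]] @ diag([5.279391220426919, 2.822533563605159, 0.8499015378274851]) @ [[-0.3, -0.67, -0.68],[0.55, -0.70, 0.45],[-0.78, -0.24, 0.58]]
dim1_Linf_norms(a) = [3.3, 2.17, 0.97, 1.64]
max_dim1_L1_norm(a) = 8.31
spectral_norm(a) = 5.28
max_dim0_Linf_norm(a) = 3.3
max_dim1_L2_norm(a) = 4.97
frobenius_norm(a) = 6.05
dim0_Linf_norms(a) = [1.72, 3.29, 3.3]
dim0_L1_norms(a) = [4.32, 6.84, 6.26]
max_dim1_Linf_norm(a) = 3.3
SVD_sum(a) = [[1.48,3.34,3.36], [0.29,0.64,0.65], [-0.32,-0.72,-0.72], [0.33,0.74,0.75]] + [[0.08, -0.10, 0.06], [-1.2, 1.52, -0.98], [0.27, -0.34, 0.22], [0.96, -1.21, 0.78]] + [[0.16,  0.05,  -0.12], [0.03,  0.01,  -0.02], [0.62,  0.19,  -0.47], [-0.15,  -0.05,  0.11]]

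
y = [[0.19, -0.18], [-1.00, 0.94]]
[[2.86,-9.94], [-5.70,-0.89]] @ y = [[10.48, -9.86],  [-0.19, 0.19]]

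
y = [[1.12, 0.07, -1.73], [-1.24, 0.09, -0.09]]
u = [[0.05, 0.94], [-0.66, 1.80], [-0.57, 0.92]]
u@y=[[-1.11, 0.09, -0.17], [-2.97, 0.12, 0.98], [-1.78, 0.04, 0.9]]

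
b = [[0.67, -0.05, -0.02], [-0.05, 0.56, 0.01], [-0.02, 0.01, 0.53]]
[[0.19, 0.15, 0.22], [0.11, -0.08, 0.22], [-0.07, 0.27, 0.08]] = b @ [[0.30, 0.23, 0.36], [0.23, -0.14, 0.43], [-0.13, 0.53, 0.16]]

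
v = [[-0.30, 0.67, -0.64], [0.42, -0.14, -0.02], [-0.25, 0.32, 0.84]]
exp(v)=[[0.93,0.46,-0.94],  [0.37,0.97,-0.20],  [-0.28,0.40,2.43]]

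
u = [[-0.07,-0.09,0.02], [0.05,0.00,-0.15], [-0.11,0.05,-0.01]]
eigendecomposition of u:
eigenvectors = [[(0.71+0j), (-0.28+0.32j), (-0.28-0.32j)], [(0.44+0j), (0.71+0j), 0.71-0.00j], [(0.56+0j), -0.17-0.53j, -0.17+0.53j]]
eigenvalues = [(-0.11+0j), (0.02+0.13j), (0.02-0.13j)]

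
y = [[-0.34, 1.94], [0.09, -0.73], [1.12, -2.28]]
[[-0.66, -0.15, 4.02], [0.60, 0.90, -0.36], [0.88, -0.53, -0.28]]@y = [[4.71, -10.34],  [-0.53, 1.33],  [-0.66, 2.73]]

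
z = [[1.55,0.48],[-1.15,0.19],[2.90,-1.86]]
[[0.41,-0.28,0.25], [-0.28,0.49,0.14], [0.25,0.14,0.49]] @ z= [[1.68, -0.32],[-0.59, -0.30],[1.65, -0.76]]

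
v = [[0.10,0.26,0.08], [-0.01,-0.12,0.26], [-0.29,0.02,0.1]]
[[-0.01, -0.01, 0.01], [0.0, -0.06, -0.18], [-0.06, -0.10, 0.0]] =v@[[0.18, 0.25, -0.17], [-0.09, -0.05, 0.29], [-0.03, -0.23, -0.55]]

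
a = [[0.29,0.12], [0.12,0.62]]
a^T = [[0.29,0.12], [0.12,0.62]]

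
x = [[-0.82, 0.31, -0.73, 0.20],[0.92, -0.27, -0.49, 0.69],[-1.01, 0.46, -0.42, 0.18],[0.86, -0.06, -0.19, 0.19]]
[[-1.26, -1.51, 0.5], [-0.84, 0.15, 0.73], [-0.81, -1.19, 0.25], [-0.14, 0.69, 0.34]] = x @ [[0.28,  1.16,  0.17], [0.32,  1.1,  0.12], [1.42,  1.23,  -0.72], [-0.46,  -0.03,  0.36]]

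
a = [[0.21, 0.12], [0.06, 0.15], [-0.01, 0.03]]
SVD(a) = [[-0.86, 0.50],[-0.52, -0.8],[-0.04, -0.32]] @ diag([0.2776089835184096, 0.09237560430046123]) @ [[-0.76, -0.65], [0.65, -0.76]]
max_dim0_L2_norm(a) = 0.22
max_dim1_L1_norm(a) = 0.33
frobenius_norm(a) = 0.29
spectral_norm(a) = 0.28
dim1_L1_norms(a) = [0.33, 0.21, 0.04]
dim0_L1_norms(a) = [0.28, 0.3]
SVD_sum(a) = [[0.18, 0.16],[0.11, 0.09],[0.01, 0.01]] + [[0.03, -0.04],[-0.05, 0.06],[-0.02, 0.02]]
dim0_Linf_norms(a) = [0.21, 0.15]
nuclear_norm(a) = 0.37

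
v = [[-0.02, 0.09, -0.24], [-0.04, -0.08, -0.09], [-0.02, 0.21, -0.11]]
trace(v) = -0.21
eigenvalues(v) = [(0.04+0j), (-0.12+0.16j), (-0.12-0.16j)]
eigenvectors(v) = [[-0.95+0.00j, -0.71+0.00j, -0.71-0.00j],[(0.11+0j), (-0.29-0.34j), (-0.29+0.34j)],[(0.28+0j), (-0.42+0.34j), -0.42-0.34j]]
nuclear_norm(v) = 0.53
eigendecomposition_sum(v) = [[0.03-0.00j, (-0.03+0j), -0.03-0.00j],[(-0+0j), 0j, 0.00+0.00j],[-0.01+0.00j, 0.01+0.00j, 0.01+0.00j]] + [[(-0.02+0.02j), (0.06+0.14j), (-0.11+0.01j)], [(-0.02-0j), (-0.04+0.08j), (-0.05-0.05j)], [(-0.01+0.02j), (0.1+0.05j), -0.06+0.05j]] + [[(-0.02-0.02j), (0.06-0.14j), (-0.11-0.01j)], [-0.02+0.00j, (-0.04-0.08j), (-0.05+0.05j)], [(-0.01-0.02j), 0.10-0.05j, (-0.06-0.05j)]]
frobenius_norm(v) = 0.37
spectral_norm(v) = 0.33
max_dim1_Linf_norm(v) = 0.24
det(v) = 0.00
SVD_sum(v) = [[-0.02, 0.15, -0.19], [-0.00, 0.02, -0.02], [-0.02, 0.13, -0.17]] + [[-0.01, -0.06, -0.04], [-0.02, -0.1, -0.07], [0.01, 0.08, 0.06]] + [[0.01, -0.00, -0.00], [-0.02, 0.00, 0.0], [-0.01, 0.00, 0.0]]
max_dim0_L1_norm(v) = 0.44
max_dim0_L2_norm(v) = 0.28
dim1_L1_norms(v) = [0.35, 0.21, 0.34]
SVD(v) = [[0.75, -0.42, 0.51], [0.08, -0.71, -0.70], [0.66, 0.57, -0.49]] @ diag([0.3284459185057368, 0.17356162555828775, 0.02827791984018132]) @ [[-0.1, 0.61, -0.79],[0.15, 0.79, 0.59],[0.98, -0.06, -0.16]]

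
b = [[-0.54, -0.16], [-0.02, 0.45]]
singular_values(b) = [0.59, 0.42]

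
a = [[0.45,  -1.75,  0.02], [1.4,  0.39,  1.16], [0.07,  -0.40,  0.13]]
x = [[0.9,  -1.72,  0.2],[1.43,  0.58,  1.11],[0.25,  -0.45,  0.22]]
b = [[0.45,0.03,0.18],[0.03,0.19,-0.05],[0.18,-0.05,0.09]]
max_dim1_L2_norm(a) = 1.86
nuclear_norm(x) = 4.04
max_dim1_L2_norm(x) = 1.95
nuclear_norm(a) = 3.83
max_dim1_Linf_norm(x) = 1.72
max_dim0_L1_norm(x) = 2.75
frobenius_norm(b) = 0.56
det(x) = 0.47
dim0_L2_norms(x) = [1.71, 1.87, 1.15]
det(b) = -0.00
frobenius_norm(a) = 2.63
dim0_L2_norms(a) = [1.47, 1.84, 1.17]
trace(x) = 1.70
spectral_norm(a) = 1.86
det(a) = 0.40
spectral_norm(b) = 0.52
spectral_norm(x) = 2.12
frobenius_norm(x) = 2.78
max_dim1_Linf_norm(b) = 0.45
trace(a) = 0.97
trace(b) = 0.73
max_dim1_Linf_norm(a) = 1.75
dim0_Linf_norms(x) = [1.43, 1.72, 1.11]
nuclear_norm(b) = 0.73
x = b + a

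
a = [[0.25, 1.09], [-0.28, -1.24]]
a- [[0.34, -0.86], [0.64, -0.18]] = [[-0.09, 1.95], [-0.92, -1.06]]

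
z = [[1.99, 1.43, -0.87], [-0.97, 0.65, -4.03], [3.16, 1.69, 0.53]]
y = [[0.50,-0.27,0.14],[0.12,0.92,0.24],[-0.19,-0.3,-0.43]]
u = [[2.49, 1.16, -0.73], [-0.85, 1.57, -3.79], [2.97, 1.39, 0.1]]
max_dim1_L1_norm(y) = 1.28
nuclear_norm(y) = 1.91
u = z + y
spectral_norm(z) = 4.54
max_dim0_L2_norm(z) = 4.16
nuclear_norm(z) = 8.65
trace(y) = 0.99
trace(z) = 3.17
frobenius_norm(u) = 6.03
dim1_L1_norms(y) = [0.91, 1.28, 0.92]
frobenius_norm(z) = 6.12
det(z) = -0.02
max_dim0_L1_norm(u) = 6.31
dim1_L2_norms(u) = [2.84, 4.19, 3.28]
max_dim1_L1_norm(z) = 5.65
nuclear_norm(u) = 8.78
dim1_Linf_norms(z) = [1.99, 4.03, 3.16]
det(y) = -0.14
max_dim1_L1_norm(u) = 6.21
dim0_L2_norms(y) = [0.55, 1.0, 0.51]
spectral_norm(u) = 4.39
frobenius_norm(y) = 1.25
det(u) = 4.82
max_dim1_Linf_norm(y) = 0.92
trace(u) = 4.16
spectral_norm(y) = 1.06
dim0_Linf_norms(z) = [3.16, 1.69, 4.03]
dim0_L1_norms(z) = [6.12, 3.77, 5.43]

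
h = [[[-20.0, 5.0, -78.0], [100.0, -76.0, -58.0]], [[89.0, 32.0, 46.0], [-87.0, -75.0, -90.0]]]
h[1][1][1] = -75.0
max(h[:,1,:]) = 100.0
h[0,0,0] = -20.0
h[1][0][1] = 32.0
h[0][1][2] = -58.0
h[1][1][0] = -87.0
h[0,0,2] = -78.0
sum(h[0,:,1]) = -71.0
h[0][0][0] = -20.0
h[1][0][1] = 32.0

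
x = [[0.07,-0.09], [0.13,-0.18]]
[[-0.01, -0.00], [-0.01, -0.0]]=x @ [[-0.52, -0.1], [-0.34, -0.06]]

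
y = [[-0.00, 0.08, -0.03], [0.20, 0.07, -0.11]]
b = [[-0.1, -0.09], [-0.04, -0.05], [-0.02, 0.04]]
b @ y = [[-0.02, -0.01, 0.01], [-0.01, -0.01, 0.01], [0.01, 0.0, -0.00]]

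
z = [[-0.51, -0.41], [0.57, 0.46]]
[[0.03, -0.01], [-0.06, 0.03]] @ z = [[-0.02,-0.02],[0.05,0.04]]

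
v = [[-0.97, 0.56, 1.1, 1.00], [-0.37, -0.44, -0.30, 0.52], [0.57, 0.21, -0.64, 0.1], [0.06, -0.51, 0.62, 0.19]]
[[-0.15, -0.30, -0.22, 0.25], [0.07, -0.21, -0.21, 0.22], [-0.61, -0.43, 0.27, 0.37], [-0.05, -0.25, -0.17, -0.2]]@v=[[0.15,-0.13,0.22,-0.28], [-0.1,-0.02,0.41,-0.02], [0.93,-0.28,-0.49,-0.74], [0.03,0.15,0.00,-0.24]]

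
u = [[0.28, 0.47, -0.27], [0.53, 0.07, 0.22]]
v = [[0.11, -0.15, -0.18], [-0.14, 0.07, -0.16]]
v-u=[[-0.17, -0.62, 0.09], [-0.67, 0.00, -0.38]]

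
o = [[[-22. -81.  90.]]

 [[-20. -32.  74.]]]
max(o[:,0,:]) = 90.0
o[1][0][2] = 74.0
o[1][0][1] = -32.0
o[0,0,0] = -22.0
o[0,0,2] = 90.0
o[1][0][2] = 74.0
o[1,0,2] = 74.0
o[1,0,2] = 74.0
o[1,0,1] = -32.0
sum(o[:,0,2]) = 164.0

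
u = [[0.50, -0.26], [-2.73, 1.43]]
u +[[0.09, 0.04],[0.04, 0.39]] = [[0.59,-0.22],[-2.69,1.82]]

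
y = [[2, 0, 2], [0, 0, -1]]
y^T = [[2, 0], [0, 0], [2, -1]]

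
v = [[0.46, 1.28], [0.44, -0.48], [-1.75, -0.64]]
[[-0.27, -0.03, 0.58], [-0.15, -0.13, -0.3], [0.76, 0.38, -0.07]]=v@ [[-0.41,-0.24,-0.14],[-0.06,0.06,0.50]]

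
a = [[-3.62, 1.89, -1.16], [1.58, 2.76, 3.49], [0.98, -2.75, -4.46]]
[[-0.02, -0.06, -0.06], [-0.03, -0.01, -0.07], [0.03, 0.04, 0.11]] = a @ [[0.0, 0.01, 0.01],[-0.01, -0.01, -0.02],[-0.0, -0.00, -0.01]]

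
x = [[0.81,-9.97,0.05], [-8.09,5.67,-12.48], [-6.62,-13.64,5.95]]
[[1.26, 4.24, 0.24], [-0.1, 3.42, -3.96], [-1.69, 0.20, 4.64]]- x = [[0.45, 14.21, 0.19], [7.99, -2.25, 8.52], [4.93, 13.84, -1.31]]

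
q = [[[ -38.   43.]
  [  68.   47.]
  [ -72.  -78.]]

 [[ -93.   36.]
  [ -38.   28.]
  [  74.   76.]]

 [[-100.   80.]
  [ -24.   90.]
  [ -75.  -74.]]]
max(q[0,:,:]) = 68.0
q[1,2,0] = 74.0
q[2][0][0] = -100.0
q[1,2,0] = 74.0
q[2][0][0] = -100.0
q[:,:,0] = [[-38.0, 68.0, -72.0], [-93.0, -38.0, 74.0], [-100.0, -24.0, -75.0]]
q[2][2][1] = -74.0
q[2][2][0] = -75.0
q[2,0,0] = -100.0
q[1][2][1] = 76.0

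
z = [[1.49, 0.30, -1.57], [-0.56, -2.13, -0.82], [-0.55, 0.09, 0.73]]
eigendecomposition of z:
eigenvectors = [[0.11, -0.93, 0.70], [-0.99, 0.05, -0.41], [0.05, 0.37, 0.58]]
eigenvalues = [-2.02, 2.11, 0.01]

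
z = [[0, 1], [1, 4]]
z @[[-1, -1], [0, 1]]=[[0, 1], [-1, 3]]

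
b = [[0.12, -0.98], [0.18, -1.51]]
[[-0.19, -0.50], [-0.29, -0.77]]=b@[[0.00, 0.40], [0.19, 0.56]]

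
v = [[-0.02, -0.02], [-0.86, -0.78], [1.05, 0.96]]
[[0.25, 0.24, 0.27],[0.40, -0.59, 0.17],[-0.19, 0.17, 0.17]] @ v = [[0.07, 0.07], [0.68, 0.62], [0.04, 0.03]]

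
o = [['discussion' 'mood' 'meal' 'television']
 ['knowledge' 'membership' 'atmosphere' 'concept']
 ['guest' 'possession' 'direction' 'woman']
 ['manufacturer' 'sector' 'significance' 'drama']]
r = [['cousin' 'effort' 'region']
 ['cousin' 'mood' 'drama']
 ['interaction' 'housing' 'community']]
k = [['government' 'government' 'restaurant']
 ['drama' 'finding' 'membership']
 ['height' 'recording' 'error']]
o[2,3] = 'woman'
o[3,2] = 'significance'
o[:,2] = ['meal', 'atmosphere', 'direction', 'significance']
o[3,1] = 'sector'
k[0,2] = 'restaurant'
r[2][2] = 'community'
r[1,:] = ['cousin', 'mood', 'drama']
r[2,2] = 'community'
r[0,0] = 'cousin'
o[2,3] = 'woman'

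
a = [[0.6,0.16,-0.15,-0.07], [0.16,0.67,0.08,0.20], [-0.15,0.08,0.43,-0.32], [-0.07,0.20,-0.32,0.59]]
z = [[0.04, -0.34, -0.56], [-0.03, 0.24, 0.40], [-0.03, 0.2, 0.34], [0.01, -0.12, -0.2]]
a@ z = [[0.02,  -0.19,  -0.31], [-0.01,  0.10,  0.17], [-0.02,  0.19,  0.33], [0.01,  -0.06,  -0.11]]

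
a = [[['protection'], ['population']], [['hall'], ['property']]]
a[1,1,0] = 'property'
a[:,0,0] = ['protection', 'hall']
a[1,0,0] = 'hall'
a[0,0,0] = 'protection'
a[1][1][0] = 'property'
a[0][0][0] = 'protection'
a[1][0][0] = 'hall'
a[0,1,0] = 'population'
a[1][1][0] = 'property'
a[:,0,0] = ['protection', 'hall']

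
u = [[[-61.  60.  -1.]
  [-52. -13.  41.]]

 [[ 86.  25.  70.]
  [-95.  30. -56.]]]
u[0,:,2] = [-1.0, 41.0]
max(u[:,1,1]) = 30.0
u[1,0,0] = 86.0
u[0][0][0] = -61.0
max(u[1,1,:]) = 30.0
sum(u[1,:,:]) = 60.0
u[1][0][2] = 70.0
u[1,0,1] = 25.0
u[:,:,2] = [[-1.0, 41.0], [70.0, -56.0]]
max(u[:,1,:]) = 41.0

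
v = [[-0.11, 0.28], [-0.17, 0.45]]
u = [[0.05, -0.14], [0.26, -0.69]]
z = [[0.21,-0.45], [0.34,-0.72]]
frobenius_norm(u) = 0.75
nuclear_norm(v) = 0.57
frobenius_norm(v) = 0.57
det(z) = 0.00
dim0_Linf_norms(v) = [0.17, 0.45]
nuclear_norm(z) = 0.94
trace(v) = 0.34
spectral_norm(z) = 0.94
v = z @ u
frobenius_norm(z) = 0.94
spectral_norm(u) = 0.75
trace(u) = -0.64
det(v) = -0.00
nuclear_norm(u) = 0.75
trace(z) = -0.51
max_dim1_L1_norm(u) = 0.95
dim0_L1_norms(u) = [0.31, 0.83]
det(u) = 0.00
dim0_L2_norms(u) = [0.26, 0.7]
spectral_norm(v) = 0.57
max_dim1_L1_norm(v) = 0.62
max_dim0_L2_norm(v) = 0.53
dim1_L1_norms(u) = [0.19, 0.95]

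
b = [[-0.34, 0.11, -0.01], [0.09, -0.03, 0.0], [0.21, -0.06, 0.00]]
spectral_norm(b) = 0.43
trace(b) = -0.37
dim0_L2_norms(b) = [0.41, 0.13, 0.01]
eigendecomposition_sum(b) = [[(-0.34+0j),(0.11-0j),(-0.01+0j)], [0.09-0.00j,-0.03+0.00j,0.00-0.00j], [0.21-0.00j,(-0.07+0j),0.01-0.00j]] + [[(-0+0j), (-0+0j), -0.00-0.00j], [(-0+0j), -0.00+0.00j, (-0-0j)], [-0.00+0.00j, 0j, -0.00+0.00j]] + [[-0.00-0.00j, -0.00-0.00j, -0.00+0.00j],  [-0.00-0.00j, -0.00-0.00j, (-0+0j)],  [-0.00-0.00j, -0j, (-0-0j)]]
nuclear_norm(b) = 0.44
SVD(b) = [[-0.83, 0.52, 0.20], [0.22, -0.02, 0.98], [0.51, 0.86, -0.1]] @ diag([0.42944714438363757, 0.0082923443443777, 0.0025272922295316988]) @ [[0.95,-0.30,0.02], [0.25,0.74,-0.62], [-0.17,-0.6,-0.78]]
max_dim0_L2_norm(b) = 0.41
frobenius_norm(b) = 0.43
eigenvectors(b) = [[-0.83+0.00j, (0.06+0.13j), (0.06-0.13j)], [0.22+0.00j, (0.26+0.4j), 0.26-0.40j], [(0.52+0j), 0.87+0.00j, (0.87-0j)]]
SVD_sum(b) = [[-0.34, 0.11, -0.01], [0.09, -0.03, 0.00], [0.21, -0.07, 0.0]] + [[0.0, 0.0, -0.0], [-0.00, -0.00, 0.0], [0.00, 0.01, -0.0]] + [[-0.00,-0.00,-0.00], [-0.00,-0.00,-0.00], [0.0,0.00,0.00]]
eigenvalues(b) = [(-0.36+0j), (-0+0j), (-0-0j)]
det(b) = -0.00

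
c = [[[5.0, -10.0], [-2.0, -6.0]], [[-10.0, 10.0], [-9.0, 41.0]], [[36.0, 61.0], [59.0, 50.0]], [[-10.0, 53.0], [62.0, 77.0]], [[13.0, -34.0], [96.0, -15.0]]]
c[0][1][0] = -2.0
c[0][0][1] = -10.0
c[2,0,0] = 36.0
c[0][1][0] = -2.0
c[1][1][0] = -9.0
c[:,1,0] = [-2.0, -9.0, 59.0, 62.0, 96.0]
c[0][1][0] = -2.0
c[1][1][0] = -9.0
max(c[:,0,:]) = 61.0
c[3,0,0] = -10.0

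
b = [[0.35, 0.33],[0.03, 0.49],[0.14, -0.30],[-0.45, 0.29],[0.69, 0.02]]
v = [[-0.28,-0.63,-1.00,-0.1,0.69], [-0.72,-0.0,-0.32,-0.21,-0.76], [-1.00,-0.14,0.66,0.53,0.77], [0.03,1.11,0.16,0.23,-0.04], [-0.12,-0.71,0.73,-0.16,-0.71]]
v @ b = [[0.26, -0.12], [-0.73, -0.22], [0.03, -0.43], [-0.06, 0.57], [-0.38, -0.67]]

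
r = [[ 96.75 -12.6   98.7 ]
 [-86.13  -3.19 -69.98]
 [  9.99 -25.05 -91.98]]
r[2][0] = 9.99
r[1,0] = -86.13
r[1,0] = -86.13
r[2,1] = -25.05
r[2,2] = -91.98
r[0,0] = 96.75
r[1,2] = -69.98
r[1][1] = -3.19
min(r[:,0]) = -86.13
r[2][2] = -91.98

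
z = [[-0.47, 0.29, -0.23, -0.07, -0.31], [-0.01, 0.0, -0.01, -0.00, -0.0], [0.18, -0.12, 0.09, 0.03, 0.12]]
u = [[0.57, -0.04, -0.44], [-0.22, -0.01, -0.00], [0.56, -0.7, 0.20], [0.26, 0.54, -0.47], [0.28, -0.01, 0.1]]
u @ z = [[-0.35, 0.22, -0.17, -0.05, -0.23], [0.1, -0.06, 0.05, 0.02, 0.07], [-0.22, 0.14, -0.1, -0.03, -0.15], [-0.21, 0.13, -0.11, -0.03, -0.14], [-0.11, 0.07, -0.06, -0.02, -0.07]]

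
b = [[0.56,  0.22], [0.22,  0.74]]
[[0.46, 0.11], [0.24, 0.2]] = b @ [[0.78, 0.09], [0.09, 0.25]]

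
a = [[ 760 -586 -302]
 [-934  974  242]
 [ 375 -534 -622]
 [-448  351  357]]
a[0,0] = 760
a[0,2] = -302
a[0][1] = -586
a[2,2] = -622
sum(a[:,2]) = -325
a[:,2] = [-302, 242, -622, 357]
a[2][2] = -622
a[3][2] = 357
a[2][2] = -622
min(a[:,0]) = -934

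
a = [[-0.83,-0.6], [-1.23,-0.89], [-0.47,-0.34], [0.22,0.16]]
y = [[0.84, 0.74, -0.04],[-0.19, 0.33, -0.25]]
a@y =[[-0.58,-0.81,0.18], [-0.86,-1.20,0.27], [-0.33,-0.46,0.1], [0.15,0.22,-0.05]]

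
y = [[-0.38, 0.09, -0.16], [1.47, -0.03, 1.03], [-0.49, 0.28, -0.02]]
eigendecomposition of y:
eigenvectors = [[-0.26, 0.42, 0.01],[0.88, 0.7, 0.89],[-0.41, -0.58, 0.46]]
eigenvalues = [-0.94, -0.01, 0.51]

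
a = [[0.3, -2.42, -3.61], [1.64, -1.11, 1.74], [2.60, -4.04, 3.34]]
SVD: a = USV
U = [[-0.12, -0.99, -0.12], [0.4, 0.06, -0.91], [0.91, -0.16, 0.39]]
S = [6.39, 4.35, 0.6]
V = [[0.47, -0.60, 0.65], [-0.14, 0.68, 0.72], [-0.87, -0.43, 0.23]]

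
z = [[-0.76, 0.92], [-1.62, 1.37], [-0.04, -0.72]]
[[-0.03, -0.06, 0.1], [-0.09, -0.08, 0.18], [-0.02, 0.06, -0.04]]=z @ [[0.07, -0.02, -0.06],[0.02, -0.08, 0.06]]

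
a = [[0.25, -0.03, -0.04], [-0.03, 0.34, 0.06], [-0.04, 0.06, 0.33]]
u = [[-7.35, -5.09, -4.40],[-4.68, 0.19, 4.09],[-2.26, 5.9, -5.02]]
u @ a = [[-1.51,-1.77,-1.46], [-1.34,0.45,1.55], [-0.54,1.77,-1.21]]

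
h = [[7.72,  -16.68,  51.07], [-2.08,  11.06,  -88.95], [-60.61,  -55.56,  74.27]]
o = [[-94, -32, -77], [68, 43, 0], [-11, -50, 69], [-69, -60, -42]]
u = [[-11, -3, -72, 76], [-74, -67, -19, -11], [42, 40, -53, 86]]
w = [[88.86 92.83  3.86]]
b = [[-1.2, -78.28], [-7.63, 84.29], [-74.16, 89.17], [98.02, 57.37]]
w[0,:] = [88.86, 92.83, 3.86]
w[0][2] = 3.86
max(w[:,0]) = 88.86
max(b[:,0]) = 98.02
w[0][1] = 92.83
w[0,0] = 88.86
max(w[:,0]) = 88.86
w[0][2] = 3.86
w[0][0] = 88.86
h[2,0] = -60.61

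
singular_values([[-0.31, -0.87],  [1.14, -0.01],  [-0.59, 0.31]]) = [1.32, 0.92]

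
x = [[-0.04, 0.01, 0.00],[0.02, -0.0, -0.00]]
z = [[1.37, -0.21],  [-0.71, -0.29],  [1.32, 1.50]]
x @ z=[[-0.06, 0.01], [0.03, -0.00]]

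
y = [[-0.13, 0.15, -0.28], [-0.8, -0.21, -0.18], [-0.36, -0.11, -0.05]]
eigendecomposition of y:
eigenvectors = [[0.09+0.12j, 0.09-0.12j, -0.35+0.00j], [(-0.9+0j), -0.90-0.00j, (0.73+0j)], [(-0.41-0j), (-0.41+0j), (0.59+0j)]]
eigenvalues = [(-0.21+0.11j), (-0.21-0.11j), (0.03+0j)]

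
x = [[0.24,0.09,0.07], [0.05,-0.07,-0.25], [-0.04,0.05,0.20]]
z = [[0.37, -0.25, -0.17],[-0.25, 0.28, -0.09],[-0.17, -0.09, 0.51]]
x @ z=[[0.05, -0.04, -0.01], [0.08, -0.01, -0.13], [-0.06, 0.01, 0.1]]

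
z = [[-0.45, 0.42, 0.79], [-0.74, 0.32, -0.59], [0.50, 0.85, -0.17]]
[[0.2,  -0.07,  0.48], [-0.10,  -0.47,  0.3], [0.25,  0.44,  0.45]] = z @ [[0.11,0.6,-0.21], [0.26,0.2,0.68], [0.18,0.15,0.13]]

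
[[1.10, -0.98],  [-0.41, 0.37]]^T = [[1.1, -0.41], [-0.98, 0.37]]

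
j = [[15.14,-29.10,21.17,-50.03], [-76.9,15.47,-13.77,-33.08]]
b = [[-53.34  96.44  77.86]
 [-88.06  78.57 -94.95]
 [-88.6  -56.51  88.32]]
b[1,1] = 78.57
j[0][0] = 15.14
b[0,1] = 96.44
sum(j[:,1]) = -13.63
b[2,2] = 88.32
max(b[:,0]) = -53.34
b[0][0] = -53.34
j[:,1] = [-29.1, 15.47]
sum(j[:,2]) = 7.400000000000002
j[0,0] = 15.14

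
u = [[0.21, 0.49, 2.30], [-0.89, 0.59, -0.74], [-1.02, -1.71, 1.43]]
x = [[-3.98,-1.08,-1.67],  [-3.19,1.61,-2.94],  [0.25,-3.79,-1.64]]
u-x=[[4.19, 1.57, 3.97], [2.3, -1.02, 2.20], [-1.27, 2.08, 3.07]]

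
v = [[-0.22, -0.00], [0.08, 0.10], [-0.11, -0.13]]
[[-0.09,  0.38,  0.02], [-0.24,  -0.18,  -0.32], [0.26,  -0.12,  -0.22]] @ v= [[0.05, 0.04], [0.07, 0.02], [-0.04, 0.02]]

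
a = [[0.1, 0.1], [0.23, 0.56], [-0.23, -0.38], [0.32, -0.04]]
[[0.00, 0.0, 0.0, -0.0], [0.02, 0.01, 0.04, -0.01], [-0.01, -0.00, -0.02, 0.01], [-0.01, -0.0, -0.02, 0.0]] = a @[[-0.02, -0.00, -0.04, 0.01], [0.05, 0.01, 0.08, -0.02]]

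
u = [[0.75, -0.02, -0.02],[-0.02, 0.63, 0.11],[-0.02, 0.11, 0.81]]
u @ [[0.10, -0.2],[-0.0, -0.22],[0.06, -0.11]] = [[0.07,-0.14], [0.0,-0.15], [0.05,-0.11]]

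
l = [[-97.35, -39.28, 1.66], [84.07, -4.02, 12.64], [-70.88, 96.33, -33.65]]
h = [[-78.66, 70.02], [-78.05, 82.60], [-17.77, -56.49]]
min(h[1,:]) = -78.05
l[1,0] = 84.07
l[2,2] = -33.65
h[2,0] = -17.77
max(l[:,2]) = 12.64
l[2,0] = -70.88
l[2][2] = -33.65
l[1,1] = -4.02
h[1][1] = 82.6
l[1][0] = 84.07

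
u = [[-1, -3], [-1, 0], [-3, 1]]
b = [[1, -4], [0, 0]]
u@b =[[-1, 4], [-1, 4], [-3, 12]]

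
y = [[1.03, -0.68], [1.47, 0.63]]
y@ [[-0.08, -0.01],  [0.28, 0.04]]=[[-0.27, -0.04], [0.06, 0.01]]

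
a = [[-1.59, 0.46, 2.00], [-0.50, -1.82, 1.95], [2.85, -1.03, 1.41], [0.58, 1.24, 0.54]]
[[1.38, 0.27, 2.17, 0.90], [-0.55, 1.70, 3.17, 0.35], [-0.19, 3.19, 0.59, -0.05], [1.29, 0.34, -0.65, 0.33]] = a @[[-0.01, 0.64, -0.47, -0.11],[0.83, -0.34, -0.68, 0.18],[0.49, 0.72, 0.87, 0.32]]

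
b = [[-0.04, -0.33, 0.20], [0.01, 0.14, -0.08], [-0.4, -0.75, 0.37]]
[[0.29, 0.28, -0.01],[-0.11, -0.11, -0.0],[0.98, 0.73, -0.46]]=b @ [[-1.18, -0.72, 1.17], [-0.4, 0.12, 0.48], [0.55, 1.45, 0.99]]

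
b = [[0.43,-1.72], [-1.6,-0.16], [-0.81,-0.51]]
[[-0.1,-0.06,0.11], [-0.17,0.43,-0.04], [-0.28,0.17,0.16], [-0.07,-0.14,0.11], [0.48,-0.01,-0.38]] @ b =[[-0.04,0.13], [-0.73,0.24], [-0.52,0.37], [0.1,0.09], [0.53,-0.63]]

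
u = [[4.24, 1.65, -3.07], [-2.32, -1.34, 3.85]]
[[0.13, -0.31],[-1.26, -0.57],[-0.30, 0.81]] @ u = [[1.27, 0.63, -1.59],[-4.02, -1.32, 1.67],[-3.15, -1.58, 4.04]]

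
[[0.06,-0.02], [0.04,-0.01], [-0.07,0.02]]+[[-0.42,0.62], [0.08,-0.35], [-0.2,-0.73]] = [[-0.36, 0.6], [0.12, -0.36], [-0.27, -0.71]]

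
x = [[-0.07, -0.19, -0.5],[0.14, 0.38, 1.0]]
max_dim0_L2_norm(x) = 1.12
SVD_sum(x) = [[-0.07, -0.19, -0.50], [0.14, 0.38, 1.0]] + [[0.00, -0.0, -0.00], [0.00, -0.0, -0.00]]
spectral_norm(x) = 1.21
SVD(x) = [[-0.45, 0.89], [0.89, 0.45]] @ diag([1.206233808181482, 6.410562915303617e-17]) @ [[0.13,0.35,0.93], [0.98,-0.19,-0.06]]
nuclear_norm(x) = 1.21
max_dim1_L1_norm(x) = 1.52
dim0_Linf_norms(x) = [0.14, 0.38, 1.0]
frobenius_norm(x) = 1.21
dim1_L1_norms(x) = [0.76, 1.52]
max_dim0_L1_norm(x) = 1.5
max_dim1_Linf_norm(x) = 1.0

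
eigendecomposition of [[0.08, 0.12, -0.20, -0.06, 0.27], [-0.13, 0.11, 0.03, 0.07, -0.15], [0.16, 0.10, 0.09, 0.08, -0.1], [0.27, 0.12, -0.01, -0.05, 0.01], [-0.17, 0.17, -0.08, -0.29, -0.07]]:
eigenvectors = [[(-0.61+0j), -0.61-0.00j, (-0.37+0j), (0.16+0j), (-0.17+0j)], [0.28-0.23j, 0.28+0.23j, 0.04+0.00j, (-0.68+0j), 0.36+0.00j], [(0.14+0.2j), (0.14-0.2j), 0.27+0.00j, (-0.67+0j), 0.80+0.00j], [-0.20+0.27j, (-0.2-0.27j), 0.53+0.00j, -0.17+0.00j, (-0.08+0j)], [-0.11-0.56j, (-0.11+0.56j), 0.71+0.00j, -0.19+0.00j, 0.44+0.00j]]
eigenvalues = [(0.1+0.38j), (0.1-0.38j), (-0.22+0j), (0.15+0j), (0.04+0j)]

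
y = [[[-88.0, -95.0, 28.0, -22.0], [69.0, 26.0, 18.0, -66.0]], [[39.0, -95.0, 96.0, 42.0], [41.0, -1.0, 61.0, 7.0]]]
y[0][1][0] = 69.0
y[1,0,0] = 39.0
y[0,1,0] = 69.0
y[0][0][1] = -95.0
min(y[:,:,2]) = 18.0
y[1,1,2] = 61.0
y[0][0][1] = -95.0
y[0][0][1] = -95.0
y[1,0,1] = -95.0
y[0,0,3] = -22.0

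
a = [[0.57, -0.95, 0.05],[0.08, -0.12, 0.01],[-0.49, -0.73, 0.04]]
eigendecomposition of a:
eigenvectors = [[-0.47+0.00j, (0.07+0.08j), (0.07-0.08j)],[(-0.06+0j), -0.01+0.04j, (-0.01-0.04j)],[0.88+0.00j, -0.99+0.00j, (-0.99-0j)]]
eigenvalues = [(0.35+0j), (0.07+0.07j), (0.07-0.07j)]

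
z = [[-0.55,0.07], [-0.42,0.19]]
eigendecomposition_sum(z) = [[-0.54, 0.05], [-0.33, 0.03]] + [[-0.01,  0.02], [-0.09,  0.16]]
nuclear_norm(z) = 0.82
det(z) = -0.08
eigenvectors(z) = [[-0.86, -0.1], [-0.52, -1.0]]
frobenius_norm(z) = 0.72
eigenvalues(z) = [-0.51, 0.15]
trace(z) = -0.36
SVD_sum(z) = [[-0.53, 0.13], [-0.44, 0.11]] + [[-0.02, -0.06], [0.02, 0.08]]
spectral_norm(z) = 0.71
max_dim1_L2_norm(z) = 0.55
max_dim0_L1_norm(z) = 0.97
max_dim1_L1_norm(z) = 0.62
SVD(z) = [[-0.77,-0.64], [-0.64,0.77]] @ diag([0.7133129820863615, 0.10528337754395109]) @ [[0.97, -0.25],  [0.25, 0.97]]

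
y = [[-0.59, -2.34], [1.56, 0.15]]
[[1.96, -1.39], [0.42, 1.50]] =y @ [[0.36, 0.93], [-0.93, 0.36]]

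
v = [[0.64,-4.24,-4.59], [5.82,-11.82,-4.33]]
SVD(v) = [[-0.37, -0.93], [-0.93, 0.37]] @ diag([14.90261480916622, 3.1146543708122136]) @ [[-0.38, 0.84, 0.38], [0.51, -0.16, 0.85]]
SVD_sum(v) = [[2.11,-4.70,-2.15], [5.23,-11.64,-5.32]] + [[-1.47, 0.46, -2.44],[0.59, -0.18, 0.99]]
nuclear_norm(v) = 18.02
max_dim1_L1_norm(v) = 21.97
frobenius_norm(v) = 15.22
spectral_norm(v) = 14.90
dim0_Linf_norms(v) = [5.82, 11.82, 4.59]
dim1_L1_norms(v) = [9.47, 21.97]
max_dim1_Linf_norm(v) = 11.82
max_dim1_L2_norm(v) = 13.87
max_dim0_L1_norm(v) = 16.06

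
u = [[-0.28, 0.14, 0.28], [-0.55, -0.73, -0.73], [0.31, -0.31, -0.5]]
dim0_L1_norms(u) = [1.14, 1.18, 1.51]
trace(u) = -1.51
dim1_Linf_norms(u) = [0.28, 0.73, 0.5]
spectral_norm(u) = 1.25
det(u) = 0.00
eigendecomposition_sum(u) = [[0.00, -0.00, 0.0], [-0.00, 0.0, -0.00], [0.0, -0.0, 0.00]] + [[-0.34, -0.13, -0.04], [-0.41, -0.15, -0.05], [0.42, 0.16, 0.05]] + [[0.06,0.27,0.32], [-0.14,-0.58,-0.68], [-0.11,-0.47,-0.55]]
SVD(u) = [[0.17,0.56,0.81], [-0.91,0.41,-0.09], [-0.38,-0.72,0.58]] @ diag([1.2541931211112387, 0.6433451106031212, 0.002585269871208197]) @ [[0.27,0.64,0.72], [-0.94,0.01,0.34], [0.21,-0.77,0.61]]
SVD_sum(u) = [[0.06, 0.14, 0.16], [-0.30, -0.73, -0.82], [-0.13, -0.31, -0.34]] + [[-0.34, 0.0, 0.12], [-0.25, 0.00, 0.09], [0.44, -0.0, -0.16]] + [[0.00, -0.00, 0.00], [-0.0, 0.0, -0.00], [0.00, -0.0, 0.0]]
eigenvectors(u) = [[-0.22, 0.51, -0.34], [0.77, 0.60, 0.73], [-0.61, -0.61, 0.59]]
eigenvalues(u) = [0.0, -0.45, -1.06]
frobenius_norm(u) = 1.41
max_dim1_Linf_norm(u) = 0.73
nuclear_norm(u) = 1.90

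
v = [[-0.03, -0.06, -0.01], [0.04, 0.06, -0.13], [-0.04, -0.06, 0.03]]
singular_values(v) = [0.17, 0.07, 0.0]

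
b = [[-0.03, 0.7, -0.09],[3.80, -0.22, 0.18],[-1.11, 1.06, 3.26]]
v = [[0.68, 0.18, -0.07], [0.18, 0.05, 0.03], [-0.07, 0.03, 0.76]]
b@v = [[0.11, 0.03, -0.05], [2.53, 0.68, -0.14], [-0.79, -0.05, 2.59]]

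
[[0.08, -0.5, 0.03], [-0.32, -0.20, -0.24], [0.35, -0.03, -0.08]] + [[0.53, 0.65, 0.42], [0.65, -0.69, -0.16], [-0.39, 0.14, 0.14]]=[[0.61, 0.15, 0.45], [0.33, -0.89, -0.40], [-0.04, 0.11, 0.06]]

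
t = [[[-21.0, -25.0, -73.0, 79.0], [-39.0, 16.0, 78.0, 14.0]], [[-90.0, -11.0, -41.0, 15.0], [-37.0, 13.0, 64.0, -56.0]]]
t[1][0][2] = -41.0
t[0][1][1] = 16.0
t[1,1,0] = -37.0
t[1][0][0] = -90.0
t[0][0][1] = -25.0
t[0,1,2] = 78.0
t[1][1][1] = 13.0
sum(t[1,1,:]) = -16.0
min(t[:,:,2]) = -73.0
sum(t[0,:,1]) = -9.0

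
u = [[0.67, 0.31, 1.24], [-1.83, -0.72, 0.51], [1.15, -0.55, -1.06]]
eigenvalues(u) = [(1.27+0j), (-1.19+0.77j), (-1.19-0.77j)]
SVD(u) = [[-0.07, -0.84, 0.54],  [0.81, 0.27, 0.52],  [-0.58, 0.47, 0.66]] @ diag([2.409532220229273, 1.6561974368087942, 0.6401285261453127]) @ [[-0.91, -0.12, 0.39],[-0.31, -0.43, -0.85],[0.27, -0.89, 0.36]]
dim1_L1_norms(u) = [2.22, 3.06, 2.76]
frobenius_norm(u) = 2.99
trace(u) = -1.11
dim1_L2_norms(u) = [1.44, 2.03, 1.66]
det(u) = 2.55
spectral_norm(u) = 2.41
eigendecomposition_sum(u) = [[0.94-0.00j, (0.01+0j), (0.5+0j)], [-0.70+0.00j, (-0.01+0j), (-0.38-0j)], [(0.63-0j), (0.01+0j), (0.34+0j)]] + [[-0.13+0.13j, 0.15+0.22j, (0.37+0.05j)], [-0.56-0.15j, (-0.36+0.76j), (0.44+1.07j)], [(0.26-0.24j), (-0.28-0.43j), (-0.7-0.12j)]] + [[(-0.13-0.13j), (0.15-0.22j), (0.37-0.05j)], [(-0.56+0.15j), -0.36-0.76j, (0.44-1.07j)], [0.26+0.24j, (-0.28+0.43j), (-0.7+0.12j)]]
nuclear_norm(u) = 4.71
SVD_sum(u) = [[0.15, 0.02, -0.06],[-1.78, -0.23, 0.77],[1.28, 0.17, -0.55]] + [[0.43, 0.6, 1.18],[-0.14, -0.19, -0.38],[-0.24, -0.34, -0.66]] + [[0.09, -0.31, 0.12], [0.09, -0.3, 0.12], [0.11, -0.38, 0.15]]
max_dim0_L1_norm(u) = 3.65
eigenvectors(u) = [[-0.71+0.00j, 0.14-0.23j, 0.14+0.23j],[(0.53+0j), 0.82+0.00j, (0.82-0j)],[(-0.47+0j), -0.27+0.43j, (-0.27-0.43j)]]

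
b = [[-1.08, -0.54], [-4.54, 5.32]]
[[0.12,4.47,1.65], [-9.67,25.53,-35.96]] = b@[[0.56, -4.58, 1.3], [-1.34, 0.89, -5.65]]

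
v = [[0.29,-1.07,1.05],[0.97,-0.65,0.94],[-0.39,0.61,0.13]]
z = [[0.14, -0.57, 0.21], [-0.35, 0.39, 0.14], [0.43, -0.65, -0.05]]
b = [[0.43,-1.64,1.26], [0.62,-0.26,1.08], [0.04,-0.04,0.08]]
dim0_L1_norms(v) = [1.65, 2.33, 2.12]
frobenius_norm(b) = 2.47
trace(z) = 0.48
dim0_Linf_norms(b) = [0.62, 1.64, 1.26]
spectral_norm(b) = 2.36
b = z + v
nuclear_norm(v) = 3.26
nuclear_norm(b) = 3.09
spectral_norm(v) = 2.11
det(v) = 0.69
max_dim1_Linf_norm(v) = 1.07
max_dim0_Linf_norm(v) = 1.07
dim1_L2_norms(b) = [2.11, 1.27, 0.1]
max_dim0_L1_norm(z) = 1.61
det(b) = 0.00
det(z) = -0.00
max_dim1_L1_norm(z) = 1.13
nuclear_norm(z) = 1.42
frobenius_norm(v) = 2.26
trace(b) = 0.25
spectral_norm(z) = 1.09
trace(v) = -0.23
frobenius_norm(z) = 1.14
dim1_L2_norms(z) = [0.62, 0.54, 0.78]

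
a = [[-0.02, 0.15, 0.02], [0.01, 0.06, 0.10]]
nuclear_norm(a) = 0.26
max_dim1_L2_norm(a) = 0.15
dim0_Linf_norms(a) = [0.02, 0.15, 0.1]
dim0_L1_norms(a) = [0.03, 0.21, 0.12]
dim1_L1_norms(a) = [0.19, 0.17]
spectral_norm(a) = 0.17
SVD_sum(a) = [[-0.01,0.13,0.06], [-0.01,0.09,0.04]] + [[-0.01, 0.02, -0.04], [0.02, -0.03, 0.06]]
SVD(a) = [[-0.84, -0.54], [-0.54, 0.84]] @ diag([0.17412245507732574, 0.08173965156424802]) @ [[0.07, -0.91, -0.41], [0.24, -0.38, 0.89]]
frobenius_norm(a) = 0.19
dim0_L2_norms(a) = [0.02, 0.16, 0.1]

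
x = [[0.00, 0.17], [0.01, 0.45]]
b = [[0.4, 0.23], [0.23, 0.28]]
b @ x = [[0.0, 0.17], [0.0, 0.17]]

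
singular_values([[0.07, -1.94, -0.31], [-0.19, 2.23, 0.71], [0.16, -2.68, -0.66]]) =[4.12, 0.24, 0.01]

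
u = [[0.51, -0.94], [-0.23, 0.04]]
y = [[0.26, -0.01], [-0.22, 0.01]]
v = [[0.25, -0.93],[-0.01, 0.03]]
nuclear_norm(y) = 0.34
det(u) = -0.20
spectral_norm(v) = 0.96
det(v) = -0.00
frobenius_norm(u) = 1.09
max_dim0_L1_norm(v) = 0.96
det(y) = 0.00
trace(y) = 0.27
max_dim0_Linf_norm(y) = 0.26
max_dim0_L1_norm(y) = 0.48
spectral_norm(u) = 1.08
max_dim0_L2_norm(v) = 0.93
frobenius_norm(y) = 0.34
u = y + v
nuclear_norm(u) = 1.26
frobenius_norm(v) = 0.96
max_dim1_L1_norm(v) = 1.18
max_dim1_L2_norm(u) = 1.07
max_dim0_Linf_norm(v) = 0.93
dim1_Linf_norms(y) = [0.26, 0.22]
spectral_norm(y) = 0.34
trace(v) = 0.28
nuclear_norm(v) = 0.97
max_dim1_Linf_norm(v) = 0.93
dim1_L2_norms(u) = [1.07, 0.23]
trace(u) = 0.55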